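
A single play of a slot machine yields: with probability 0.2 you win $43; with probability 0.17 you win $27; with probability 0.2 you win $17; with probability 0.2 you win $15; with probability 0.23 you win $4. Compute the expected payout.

E[payout] = 43·0.2 + 27·0.17 + 17·0.2 + 15·0.2 + 4·0.23
 = 8.6 + 4.59 + 3.4 + 3 + 0.92
 = 20.51

20.51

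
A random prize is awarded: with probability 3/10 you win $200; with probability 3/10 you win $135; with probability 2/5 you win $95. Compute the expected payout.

138.5

E[payout] = 200·3/10 + 135·3/10 + 95·2/5
 = 60 + 81/2 + 38
 = 277/2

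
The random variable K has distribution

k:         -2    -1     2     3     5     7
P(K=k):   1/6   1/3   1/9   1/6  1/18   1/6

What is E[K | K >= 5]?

P(K >= 5) = 1/18 + 1/6 = 2/9.
E[K | K >= 5] = [5·1/18 + 7·1/6] / (2/9)
 = 13/9 / (2/9)
 = 13/2

6.5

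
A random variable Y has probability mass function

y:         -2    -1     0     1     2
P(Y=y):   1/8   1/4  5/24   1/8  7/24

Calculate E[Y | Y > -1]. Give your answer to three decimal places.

P(Y > -1) = 5/24 + 1/8 + 7/24 = 5/8.
E[Y | Y > -1] = [0·5/24 + 1·1/8 + 2·7/24] / (5/8)
 = 17/24 / (5/8)
 = 17/15

1.133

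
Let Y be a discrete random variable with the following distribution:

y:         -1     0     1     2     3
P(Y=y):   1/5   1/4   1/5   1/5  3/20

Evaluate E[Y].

E[Y] = Σ y·P(Y=y)
 = (-1)·1/5 + 0·1/4 + 1·1/5 + 2·1/5 + 3·3/20
 = (-1/5) + 0 + 1/5 + 2/5 + 9/20
 = 17/20

0.85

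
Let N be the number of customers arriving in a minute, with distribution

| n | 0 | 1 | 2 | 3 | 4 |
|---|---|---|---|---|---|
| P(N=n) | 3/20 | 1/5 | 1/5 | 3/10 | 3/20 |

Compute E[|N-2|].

1.1

E[|N-2|] = Σ |n-2|·P(N=n)
 = 2·3/20 + 1·1/5 + 0·1/5 + 1·3/10 + 2·3/20
 = 3/10 + 1/5 + 0 + 3/10 + 3/10
 = 11/10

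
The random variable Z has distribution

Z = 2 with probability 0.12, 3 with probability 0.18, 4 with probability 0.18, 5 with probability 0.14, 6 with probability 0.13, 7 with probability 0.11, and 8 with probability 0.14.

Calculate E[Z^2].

E[Z^2] = Σ z^2·P(Z=z)
 = 4·0.12 + 9·0.18 + 16·0.18 + 25·0.14 + 36·0.13 + 49·0.11 + 64·0.14
 = 0.48 + 1.62 + 2.88 + 3.5 + 4.68 + 5.39 + 8.96
 = 27.51

27.51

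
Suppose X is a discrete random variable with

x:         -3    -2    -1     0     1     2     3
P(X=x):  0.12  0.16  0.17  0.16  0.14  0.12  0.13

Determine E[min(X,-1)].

E[min(X,-1)] = Σ min(x,-1)·P(X=x)
 = (-3)·0.12 + (-2)·0.16 + (-1)·0.17 + (-1)·0.16 + (-1)·0.14 + (-1)·0.12 + (-1)·0.13
 = (-0.36) + (-0.32) + (-0.17) + (-0.16) + (-0.14) + (-0.12) + (-0.13)
 = -1.4

-1.4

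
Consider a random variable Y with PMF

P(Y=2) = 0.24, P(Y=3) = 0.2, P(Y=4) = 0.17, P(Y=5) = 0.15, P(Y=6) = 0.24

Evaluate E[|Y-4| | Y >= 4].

P(Y >= 4) = 0.17 + 0.15 + 0.24 = 0.56.
E[|Y-4| | Y >= 4] = [0·0.17 + 1·0.15 + 2·0.24] / 0.56
 = 0.63 / 0.56
 = 9/8

1.125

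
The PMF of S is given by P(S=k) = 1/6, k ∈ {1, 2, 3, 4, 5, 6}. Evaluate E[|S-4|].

E[|S-4|] = Σ |s-4|·P(S=s)
 = 3·1/6 + 2·1/6 + 1·1/6 + 0·1/6 + 1·1/6 + 2·1/6
 = 1/2 + 1/3 + 1/6 + 0 + 1/6 + 1/3
 = 3/2

1.5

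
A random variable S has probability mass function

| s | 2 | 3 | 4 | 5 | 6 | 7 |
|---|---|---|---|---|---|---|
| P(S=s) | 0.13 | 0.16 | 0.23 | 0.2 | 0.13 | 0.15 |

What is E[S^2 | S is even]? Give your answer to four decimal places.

P(S is even) = 0.13 + 0.23 + 0.13 = 0.49.
E[S^2 | S is even] = [4·0.13 + 16·0.23 + 36·0.13] / 0.49
 = 8.88 / 0.49
 = 888/49

18.1224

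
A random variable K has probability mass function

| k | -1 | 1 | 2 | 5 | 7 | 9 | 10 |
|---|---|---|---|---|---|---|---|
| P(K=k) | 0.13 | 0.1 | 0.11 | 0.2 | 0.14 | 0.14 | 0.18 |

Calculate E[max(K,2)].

5.72

E[max(K,2)] = Σ max(k,2)·P(K=k)
 = 2·0.13 + 2·0.1 + 2·0.11 + 5·0.2 + 7·0.14 + 9·0.14 + 10·0.18
 = 0.26 + 0.2 + 0.22 + 1 + 0.98 + 1.26 + 1.8
 = 5.72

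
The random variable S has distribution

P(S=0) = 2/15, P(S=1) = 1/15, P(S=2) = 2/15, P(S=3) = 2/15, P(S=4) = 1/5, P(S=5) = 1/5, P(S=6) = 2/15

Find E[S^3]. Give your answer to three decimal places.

71.333

E[S^3] = Σ s^3·P(S=s)
 = 0·2/15 + 1·1/15 + 8·2/15 + 27·2/15 + 64·1/5 + 125·1/5 + 216·2/15
 = 0 + 1/15 + 16/15 + 18/5 + 64/5 + 25 + 144/5
 = 214/3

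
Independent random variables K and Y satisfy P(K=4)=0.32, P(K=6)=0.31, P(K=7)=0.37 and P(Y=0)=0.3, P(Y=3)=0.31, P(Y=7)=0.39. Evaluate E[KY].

E[KY] = Σ_k Σ_y ky · P(K=k)P(Y=y)
 = 0·0.096 + 12·0.0992 + 28·0.1248 + 0·0.093 + 18·0.0961 + 42·0.1209 + 0·0.111 + 21·0.1147 + 49·0.1443
 = 0 + 1.1904 + 3.4944 + 0 + 1.7298 + 5.0778 + 0 + 2.4087 + 7.0707
 = 20.9718

20.9718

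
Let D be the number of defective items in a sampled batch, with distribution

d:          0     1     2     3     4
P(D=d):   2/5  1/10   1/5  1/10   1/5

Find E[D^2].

E[D^2] = Σ d^2·P(D=d)
 = 0·2/5 + 1·1/10 + 4·1/5 + 9·1/10 + 16·1/5
 = 0 + 1/10 + 4/5 + 9/10 + 16/5
 = 5

5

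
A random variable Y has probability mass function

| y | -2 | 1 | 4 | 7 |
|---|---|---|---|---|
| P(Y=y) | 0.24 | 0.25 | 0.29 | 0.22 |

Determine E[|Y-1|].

2.91

E[|Y-1|] = Σ |y-1|·P(Y=y)
 = 3·0.24 + 0·0.25 + 3·0.29 + 6·0.22
 = 0.72 + 0 + 0.87 + 1.32
 = 2.91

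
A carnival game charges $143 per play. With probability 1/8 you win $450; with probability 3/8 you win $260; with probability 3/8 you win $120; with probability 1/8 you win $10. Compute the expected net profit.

57

E[payout] = 450·1/8 + 260·3/8 + 120·3/8 + 10·1/8
 = 225/4 + 195/2 + 45 + 5/4
 = 200
Net = 200 - 143 = 57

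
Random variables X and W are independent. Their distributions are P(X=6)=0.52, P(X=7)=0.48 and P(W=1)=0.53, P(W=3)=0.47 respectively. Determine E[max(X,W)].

6.48

E[max(X,W)] = Σ_x Σ_w max(x,w) · P(X=x)P(W=w)
 = 6·0.2756 + 6·0.2444 + 7·0.2544 + 7·0.2256
 = 1.6536 + 1.4664 + 1.7808 + 1.5792
 = 6.48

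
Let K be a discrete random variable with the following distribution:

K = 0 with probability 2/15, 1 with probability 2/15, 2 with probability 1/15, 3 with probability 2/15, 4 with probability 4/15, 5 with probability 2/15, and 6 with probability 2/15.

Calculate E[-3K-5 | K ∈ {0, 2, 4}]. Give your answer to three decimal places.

-12.714

P(K ∈ {0, 2, 4}) = 2/15 + 1/15 + 4/15 = 7/15.
E[-3K-5 | K ∈ {0, 2, 4}] = [(-5)·2/15 + (-11)·1/15 + (-17)·4/15] / (7/15)
 = -89/15 / (7/15)
 = -89/7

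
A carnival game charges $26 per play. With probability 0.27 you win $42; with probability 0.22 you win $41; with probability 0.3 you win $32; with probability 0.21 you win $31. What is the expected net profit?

10.47

E[payout] = 42·0.27 + 41·0.22 + 32·0.3 + 31·0.21
 = 11.34 + 9.02 + 9.6 + 6.51
 = 36.47
Net = 36.47 - 26 = 10.47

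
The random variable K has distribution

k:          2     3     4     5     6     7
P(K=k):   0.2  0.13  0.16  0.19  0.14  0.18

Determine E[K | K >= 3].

P(K >= 3) = 0.13 + 0.16 + 0.19 + 0.14 + 0.18 = 0.8.
E[K | K >= 3] = [3·0.13 + 4·0.16 + 5·0.19 + 6·0.14 + 7·0.18] / 0.8
 = 4.08 / 0.8
 = 51/10

5.1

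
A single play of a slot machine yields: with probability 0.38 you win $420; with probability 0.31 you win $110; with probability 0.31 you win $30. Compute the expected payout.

203

E[payout] = 420·0.38 + 110·0.31 + 30·0.31
 = 159.6 + 34.1 + 9.3
 = 203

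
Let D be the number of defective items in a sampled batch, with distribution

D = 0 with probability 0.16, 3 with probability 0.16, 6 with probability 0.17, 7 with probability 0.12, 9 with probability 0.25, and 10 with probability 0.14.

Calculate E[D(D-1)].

41.7

E[D(D-1)] = Σ d(d-1)·P(D=d)
 = 0·0.16 + 6·0.16 + 30·0.17 + 42·0.12 + 72·0.25 + 90·0.14
 = 0 + 0.96 + 5.1 + 5.04 + 18 + 12.6
 = 41.7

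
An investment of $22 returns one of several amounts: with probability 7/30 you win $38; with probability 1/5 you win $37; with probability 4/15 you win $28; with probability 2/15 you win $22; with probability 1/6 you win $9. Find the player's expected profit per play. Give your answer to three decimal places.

E[payout] = 38·7/30 + 37·1/5 + 28·4/15 + 22·2/15 + 9·1/6
 = 133/15 + 37/5 + 112/15 + 44/15 + 3/2
 = 169/6
Net = 169/6 - 22 = 37/6

6.167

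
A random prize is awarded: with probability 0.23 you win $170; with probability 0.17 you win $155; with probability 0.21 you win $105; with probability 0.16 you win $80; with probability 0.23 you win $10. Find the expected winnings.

102.6

E[payout] = 170·0.23 + 155·0.17 + 105·0.21 + 80·0.16 + 10·0.23
 = 39.1 + 26.35 + 22.05 + 12.8 + 2.3
 = 102.6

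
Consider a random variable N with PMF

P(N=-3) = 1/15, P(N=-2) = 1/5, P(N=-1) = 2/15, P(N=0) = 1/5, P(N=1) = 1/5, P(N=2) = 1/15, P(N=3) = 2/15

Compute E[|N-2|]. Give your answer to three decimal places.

2.267

E[|N-2|] = Σ |n-2|·P(N=n)
 = 5·1/15 + 4·1/5 + 3·2/15 + 2·1/5 + 1·1/5 + 0·1/15 + 1·2/15
 = 1/3 + 4/5 + 2/5 + 2/5 + 1/5 + 0 + 2/15
 = 34/15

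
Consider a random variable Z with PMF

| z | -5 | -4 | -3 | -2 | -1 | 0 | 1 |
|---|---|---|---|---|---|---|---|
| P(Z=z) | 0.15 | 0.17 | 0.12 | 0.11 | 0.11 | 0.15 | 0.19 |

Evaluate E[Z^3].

-33.67

E[Z^3] = Σ z^3·P(Z=z)
 = (-125)·0.15 + (-64)·0.17 + (-27)·0.12 + (-8)·0.11 + (-1)·0.11 + 0·0.15 + 1·0.19
 = (-18.75) + (-10.88) + (-3.24) + (-0.88) + (-0.11) + 0 + 0.19
 = -33.67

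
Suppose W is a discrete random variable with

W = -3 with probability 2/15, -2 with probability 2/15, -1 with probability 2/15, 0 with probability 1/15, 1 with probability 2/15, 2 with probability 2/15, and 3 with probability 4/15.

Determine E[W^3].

E[W^3] = Σ w^3·P(W=w)
 = (-27)·2/15 + (-8)·2/15 + (-1)·2/15 + 0·1/15 + 1·2/15 + 8·2/15 + 27·4/15
 = (-18/5) + (-16/15) + (-2/15) + 0 + 2/15 + 16/15 + 36/5
 = 18/5

3.6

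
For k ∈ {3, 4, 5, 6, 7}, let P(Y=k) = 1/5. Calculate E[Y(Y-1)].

E[Y(Y-1)] = Σ y(y-1)·P(Y=y)
 = 6·1/5 + 12·1/5 + 20·1/5 + 30·1/5 + 42·1/5
 = 6/5 + 12/5 + 4 + 6 + 42/5
 = 22

22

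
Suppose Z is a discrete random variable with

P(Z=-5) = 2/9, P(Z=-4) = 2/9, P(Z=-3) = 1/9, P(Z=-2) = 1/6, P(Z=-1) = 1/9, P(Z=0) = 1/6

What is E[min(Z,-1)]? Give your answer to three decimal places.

E[min(Z,-1)] = Σ min(z,-1)·P(Z=z)
 = (-5)·2/9 + (-4)·2/9 + (-3)·1/9 + (-2)·1/6 + (-1)·1/9 + (-1)·1/6
 = (-10/9) + (-8/9) + (-1/3) + (-1/3) + (-1/9) + (-1/6)
 = -53/18

-2.944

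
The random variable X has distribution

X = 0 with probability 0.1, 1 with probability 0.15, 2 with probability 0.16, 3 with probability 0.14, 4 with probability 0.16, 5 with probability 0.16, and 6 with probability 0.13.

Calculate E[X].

3.11

E[X] = Σ x·P(X=x)
 = 0·0.1 + 1·0.15 + 2·0.16 + 3·0.14 + 4·0.16 + 5·0.16 + 6·0.13
 = 0 + 0.15 + 0.32 + 0.42 + 0.64 + 0.8 + 0.78
 = 3.11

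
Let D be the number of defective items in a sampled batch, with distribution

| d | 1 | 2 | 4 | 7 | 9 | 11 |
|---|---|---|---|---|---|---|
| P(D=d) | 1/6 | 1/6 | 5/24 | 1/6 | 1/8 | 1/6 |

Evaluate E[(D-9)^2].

E[(D-9)^2] = Σ (d-9)^2·P(D=d)
 = 64·1/6 + 49·1/6 + 25·5/24 + 4·1/6 + 0·1/8 + 4·1/6
 = 32/3 + 49/6 + 125/24 + 2/3 + 0 + 2/3
 = 203/8

25.375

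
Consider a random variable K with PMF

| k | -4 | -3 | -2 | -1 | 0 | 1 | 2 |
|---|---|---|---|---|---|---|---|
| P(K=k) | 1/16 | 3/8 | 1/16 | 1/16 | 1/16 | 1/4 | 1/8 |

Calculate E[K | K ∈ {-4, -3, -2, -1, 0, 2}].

-1.75

P(K ∈ {-4, -3, -2, -1, 0, 2}) = 1/16 + 3/8 + 1/16 + 1/16 + 1/16 + 1/8 = 3/4.
E[K | K ∈ {-4, -3, -2, -1, 0, 2}] = [(-4)·1/16 + (-3)·3/8 + (-2)·1/16 + (-1)·1/16 + 0·1/16 + 2·1/8] / (3/4)
 = -21/16 / (3/4)
 = -7/4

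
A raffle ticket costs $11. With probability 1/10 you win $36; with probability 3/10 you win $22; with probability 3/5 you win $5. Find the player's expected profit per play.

2.2

E[payout] = 36·1/10 + 22·3/10 + 5·3/5
 = 18/5 + 33/5 + 3
 = 66/5
Net = 66/5 - 11 = 11/5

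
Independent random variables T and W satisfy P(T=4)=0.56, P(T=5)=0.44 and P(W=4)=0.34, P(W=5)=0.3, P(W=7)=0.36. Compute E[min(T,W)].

4.2904

E[min(T,W)] = Σ_t Σ_w min(t,w) · P(T=t)P(W=w)
 = 4·0.1904 + 4·0.168 + 4·0.2016 + 4·0.1496 + 5·0.132 + 5·0.1584
 = 0.7616 + 0.672 + 0.8064 + 0.5984 + 0.66 + 0.792
 = 4.2904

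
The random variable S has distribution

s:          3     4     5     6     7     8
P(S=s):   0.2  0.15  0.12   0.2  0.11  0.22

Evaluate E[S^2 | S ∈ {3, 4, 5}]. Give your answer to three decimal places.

P(S ∈ {3, 4, 5}) = 0.2 + 0.15 + 0.12 = 0.47.
E[S^2 | S ∈ {3, 4, 5}] = [9·0.2 + 16·0.15 + 25·0.12] / 0.47
 = 7.2 / 0.47
 = 720/47

15.319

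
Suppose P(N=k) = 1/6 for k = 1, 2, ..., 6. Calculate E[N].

E[N] = Σ n·P(N=n)
 = 1·1/6 + 2·1/6 + 3·1/6 + 4·1/6 + 5·1/6 + 6·1/6
 = 1/6 + 1/3 + 1/2 + 2/3 + 5/6 + 1
 = 7/2

3.5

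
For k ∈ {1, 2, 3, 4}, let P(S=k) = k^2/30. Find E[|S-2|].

1.4

E[|S-2|] = Σ |s-2|·P(S=s)
 = 1·1/30 + 0·2/15 + 1·3/10 + 2·8/15
 = 1/30 + 0 + 3/10 + 16/15
 = 7/5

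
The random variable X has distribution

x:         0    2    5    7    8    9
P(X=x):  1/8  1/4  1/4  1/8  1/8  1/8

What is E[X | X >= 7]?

8

P(X >= 7) = 1/8 + 1/8 + 1/8 = 3/8.
E[X | X >= 7] = [7·1/8 + 8·1/8 + 9·1/8] / (3/8)
 = 3 / (3/8)
 = 8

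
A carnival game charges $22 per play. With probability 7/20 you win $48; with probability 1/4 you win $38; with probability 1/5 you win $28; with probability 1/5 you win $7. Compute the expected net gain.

11.3

E[payout] = 48·7/20 + 38·1/4 + 28·1/5 + 7·1/5
 = 84/5 + 19/2 + 28/5 + 7/5
 = 333/10
Net = 333/10 - 22 = 113/10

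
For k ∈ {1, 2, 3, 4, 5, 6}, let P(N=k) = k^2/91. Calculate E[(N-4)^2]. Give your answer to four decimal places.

2.2308

E[(N-4)^2] = Σ (n-4)^2·P(N=n)
 = 9·1/91 + 4·4/91 + 1·9/91 + 0·16/91 + 1·25/91 + 4·36/91
 = 9/91 + 16/91 + 9/91 + 0 + 25/91 + 144/91
 = 29/13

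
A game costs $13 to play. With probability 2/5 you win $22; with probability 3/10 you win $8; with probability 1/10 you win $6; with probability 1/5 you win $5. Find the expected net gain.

E[payout] = 22·2/5 + 8·3/10 + 6·1/10 + 5·1/5
 = 44/5 + 12/5 + 3/5 + 1
 = 64/5
Net = 64/5 - 13 = -1/5

-0.2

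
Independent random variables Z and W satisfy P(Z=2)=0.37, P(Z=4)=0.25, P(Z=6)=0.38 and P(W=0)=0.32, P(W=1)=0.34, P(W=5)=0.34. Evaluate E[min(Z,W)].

E[min(Z,W)] = Σ_z Σ_w min(z,w) · P(Z=z)P(W=w)
 = 0·0.1184 + 1·0.1258 + 2·0.1258 + 0·0.08 + 1·0.085 + 4·0.085 + 0·0.1216 + 1·0.1292 + 5·0.1292
 = 0 + 0.1258 + 0.2516 + 0 + 0.085 + 0.34 + 0 + 0.1292 + 0.646
 = 1.5776

1.5776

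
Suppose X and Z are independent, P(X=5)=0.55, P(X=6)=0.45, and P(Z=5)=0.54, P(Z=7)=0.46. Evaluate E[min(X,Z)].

5.207

E[min(X,Z)] = Σ_x Σ_z min(x,z) · P(X=x)P(Z=z)
 = 5·0.297 + 5·0.253 + 5·0.243 + 6·0.207
 = 1.485 + 1.265 + 1.215 + 1.242
 = 5.207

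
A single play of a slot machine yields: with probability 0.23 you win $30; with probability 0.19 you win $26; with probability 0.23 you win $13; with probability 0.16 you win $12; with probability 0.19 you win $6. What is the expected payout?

17.89

E[payout] = 30·0.23 + 26·0.19 + 13·0.23 + 12·0.16 + 6·0.19
 = 6.9 + 4.94 + 2.99 + 1.92 + 1.14
 = 17.89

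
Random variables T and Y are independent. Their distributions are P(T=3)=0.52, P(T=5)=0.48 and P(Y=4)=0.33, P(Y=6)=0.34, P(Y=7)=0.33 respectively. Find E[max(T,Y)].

5.8284

E[max(T,Y)] = Σ_t Σ_y max(t,y) · P(T=t)P(Y=y)
 = 4·0.1716 + 6·0.1768 + 7·0.1716 + 5·0.1584 + 6·0.1632 + 7·0.1584
 = 0.6864 + 1.0608 + 1.2012 + 0.792 + 0.9792 + 1.1088
 = 5.8284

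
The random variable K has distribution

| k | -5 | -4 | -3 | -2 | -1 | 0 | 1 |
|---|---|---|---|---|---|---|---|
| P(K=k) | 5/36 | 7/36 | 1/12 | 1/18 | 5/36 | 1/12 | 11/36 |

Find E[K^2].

E[K^2] = Σ k^2·P(K=k)
 = 25·5/36 + 16·7/36 + 9·1/12 + 4·1/18 + 1·5/36 + 0·1/12 + 1·11/36
 = 125/36 + 28/9 + 3/4 + 2/9 + 5/36 + 0 + 11/36
 = 8

8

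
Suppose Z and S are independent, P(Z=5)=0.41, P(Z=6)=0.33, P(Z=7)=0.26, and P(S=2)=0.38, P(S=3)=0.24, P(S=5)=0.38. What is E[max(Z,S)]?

E[max(Z,S)] = Σ_z Σ_s max(z,s) · P(Z=z)P(S=s)
 = 5·0.1558 + 5·0.0984 + 5·0.1558 + 6·0.1254 + 6·0.0792 + 6·0.1254 + 7·0.0988 + 7·0.0624 + 7·0.0988
 = 0.779 + 0.492 + 0.779 + 0.7524 + 0.4752 + 0.7524 + 0.6916 + 0.4368 + 0.6916
 = 5.85

5.85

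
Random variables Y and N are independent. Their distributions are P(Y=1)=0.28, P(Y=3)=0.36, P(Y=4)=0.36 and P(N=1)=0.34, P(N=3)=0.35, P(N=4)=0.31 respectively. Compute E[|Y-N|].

1.306

E[|Y-N|] = Σ_y Σ_n |y-n| · P(Y=y)P(N=n)
 = 0·0.0952 + 2·0.098 + 3·0.0868 + 2·0.1224 + 0·0.126 + 1·0.1116 + 3·0.1224 + 1·0.126 + 0·0.1116
 = 0 + 0.196 + 0.2604 + 0.2448 + 0 + 0.1116 + 0.3672 + 0.126 + 0
 = 1.306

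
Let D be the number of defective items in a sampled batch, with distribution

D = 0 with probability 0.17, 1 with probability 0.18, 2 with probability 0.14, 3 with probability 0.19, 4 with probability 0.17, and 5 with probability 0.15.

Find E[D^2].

E[D^2] = Σ d^2·P(D=d)
 = 0·0.17 + 1·0.18 + 4·0.14 + 9·0.19 + 16·0.17 + 25·0.15
 = 0 + 0.18 + 0.56 + 1.71 + 2.72 + 3.75
 = 8.92

8.92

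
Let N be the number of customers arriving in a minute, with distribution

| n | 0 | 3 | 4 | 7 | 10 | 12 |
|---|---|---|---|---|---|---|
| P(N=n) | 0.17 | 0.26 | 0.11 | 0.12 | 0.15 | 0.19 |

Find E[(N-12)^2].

E[(N-12)^2] = Σ (n-12)^2·P(N=n)
 = 144·0.17 + 81·0.26 + 64·0.11 + 25·0.12 + 4·0.15 + 0·0.19
 = 24.48 + 21.06 + 7.04 + 3 + 0.6 + 0
 = 56.18

56.18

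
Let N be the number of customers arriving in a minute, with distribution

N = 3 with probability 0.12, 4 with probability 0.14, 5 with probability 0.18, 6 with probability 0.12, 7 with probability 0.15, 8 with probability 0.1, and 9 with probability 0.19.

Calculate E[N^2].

41.28

E[N^2] = Σ n^2·P(N=n)
 = 9·0.12 + 16·0.14 + 25·0.18 + 36·0.12 + 49·0.15 + 64·0.1 + 81·0.19
 = 1.08 + 2.24 + 4.5 + 4.32 + 7.35 + 6.4 + 15.39
 = 41.28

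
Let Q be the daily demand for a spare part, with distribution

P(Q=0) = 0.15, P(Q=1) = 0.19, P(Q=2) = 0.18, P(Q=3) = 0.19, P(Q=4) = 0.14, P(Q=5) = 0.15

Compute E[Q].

E[Q] = Σ q·P(Q=q)
 = 0·0.15 + 1·0.19 + 2·0.18 + 3·0.19 + 4·0.14 + 5·0.15
 = 0 + 0.19 + 0.36 + 0.57 + 0.56 + 0.75
 = 2.43

2.43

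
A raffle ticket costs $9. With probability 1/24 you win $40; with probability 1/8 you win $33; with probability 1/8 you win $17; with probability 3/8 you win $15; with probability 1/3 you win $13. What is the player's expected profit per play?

8.875

E[payout] = 40·1/24 + 33·1/8 + 17·1/8 + 15·3/8 + 13·1/3
 = 5/3 + 33/8 + 17/8 + 45/8 + 13/3
 = 143/8
Net = 143/8 - 9 = 71/8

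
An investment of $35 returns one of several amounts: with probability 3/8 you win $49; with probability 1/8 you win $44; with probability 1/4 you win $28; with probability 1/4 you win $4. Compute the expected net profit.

E[payout] = 49·3/8 + 44·1/8 + 28·1/4 + 4·1/4
 = 147/8 + 11/2 + 7 + 1
 = 255/8
Net = 255/8 - 35 = -25/8

-3.125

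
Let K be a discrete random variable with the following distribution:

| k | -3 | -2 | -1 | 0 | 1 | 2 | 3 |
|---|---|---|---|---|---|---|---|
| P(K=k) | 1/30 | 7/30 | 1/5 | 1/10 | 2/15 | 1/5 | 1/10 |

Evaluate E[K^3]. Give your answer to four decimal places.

1.4667

E[K^3] = Σ k^3·P(K=k)
 = (-27)·1/30 + (-8)·7/30 + (-1)·1/5 + 0·1/10 + 1·2/15 + 8·1/5 + 27·1/10
 = (-9/10) + (-28/15) + (-1/5) + 0 + 2/15 + 8/5 + 27/10
 = 22/15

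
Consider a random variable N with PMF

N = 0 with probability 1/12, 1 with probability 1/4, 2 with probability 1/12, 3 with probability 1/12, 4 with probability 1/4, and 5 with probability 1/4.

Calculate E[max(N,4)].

4.25

E[max(N,4)] = Σ max(n,4)·P(N=n)
 = 4·1/12 + 4·1/4 + 4·1/12 + 4·1/12 + 4·1/4 + 5·1/4
 = 1/3 + 1 + 1/3 + 1/3 + 1 + 5/4
 = 17/4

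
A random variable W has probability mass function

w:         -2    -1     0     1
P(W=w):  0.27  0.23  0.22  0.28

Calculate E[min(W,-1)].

E[min(W,-1)] = Σ min(w,-1)·P(W=w)
 = (-2)·0.27 + (-1)·0.23 + (-1)·0.22 + (-1)·0.28
 = (-0.54) + (-0.23) + (-0.22) + (-0.28)
 = -1.27

-1.27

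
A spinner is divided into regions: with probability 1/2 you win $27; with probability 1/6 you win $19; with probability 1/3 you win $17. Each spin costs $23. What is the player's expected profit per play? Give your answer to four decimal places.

-0.6667

E[payout] = 27·1/2 + 19·1/6 + 17·1/3
 = 27/2 + 19/6 + 17/3
 = 67/3
Net = 67/3 - 23 = -2/3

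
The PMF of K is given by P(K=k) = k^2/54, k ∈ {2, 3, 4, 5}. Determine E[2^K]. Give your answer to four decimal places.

21.1852

E[2^K] = Σ 2^k·P(K=k)
 = 4·2/27 + 8·1/6 + 16·8/27 + 32·25/54
 = 8/27 + 4/3 + 128/27 + 400/27
 = 572/27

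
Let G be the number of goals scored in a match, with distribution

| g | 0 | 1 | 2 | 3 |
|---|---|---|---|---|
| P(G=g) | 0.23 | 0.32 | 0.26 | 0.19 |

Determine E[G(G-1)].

1.66

E[G(G-1)] = Σ g(g-1)·P(G=g)
 = 0·0.23 + 0·0.32 + 2·0.26 + 6·0.19
 = 0 + 0 + 0.52 + 1.14
 = 1.66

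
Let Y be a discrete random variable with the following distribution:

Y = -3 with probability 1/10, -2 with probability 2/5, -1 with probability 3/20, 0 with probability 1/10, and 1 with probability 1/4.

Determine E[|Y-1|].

2

E[|Y-1|] = Σ |y-1|·P(Y=y)
 = 4·1/10 + 3·2/5 + 2·3/20 + 1·1/10 + 0·1/4
 = 2/5 + 6/5 + 3/10 + 1/10 + 0
 = 2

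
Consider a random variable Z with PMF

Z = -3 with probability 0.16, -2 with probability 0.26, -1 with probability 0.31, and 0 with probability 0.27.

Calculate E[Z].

-1.31

E[Z] = Σ z·P(Z=z)
 = (-3)·0.16 + (-2)·0.26 + (-1)·0.31 + 0·0.27
 = (-0.48) + (-0.52) + (-0.31) + 0
 = -1.31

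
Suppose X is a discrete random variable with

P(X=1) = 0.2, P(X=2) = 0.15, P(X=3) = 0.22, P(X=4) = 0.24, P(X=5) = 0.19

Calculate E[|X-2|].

1.47

E[|X-2|] = Σ |x-2|·P(X=x)
 = 1·0.2 + 0·0.15 + 1·0.22 + 2·0.24 + 3·0.19
 = 0.2 + 0 + 0.22 + 0.48 + 0.57
 = 1.47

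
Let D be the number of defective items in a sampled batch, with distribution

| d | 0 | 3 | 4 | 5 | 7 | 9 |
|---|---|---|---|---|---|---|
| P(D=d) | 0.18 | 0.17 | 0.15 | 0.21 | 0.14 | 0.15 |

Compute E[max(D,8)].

E[max(D,8)] = Σ max(d,8)·P(D=d)
 = 8·0.18 + 8·0.17 + 8·0.15 + 8·0.21 + 8·0.14 + 9·0.15
 = 1.44 + 1.36 + 1.2 + 1.68 + 1.12 + 1.35
 = 8.15

8.15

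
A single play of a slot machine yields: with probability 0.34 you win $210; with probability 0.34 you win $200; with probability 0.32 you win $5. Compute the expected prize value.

E[payout] = 210·0.34 + 200·0.34 + 5·0.32
 = 71.4 + 68 + 1.6
 = 141

141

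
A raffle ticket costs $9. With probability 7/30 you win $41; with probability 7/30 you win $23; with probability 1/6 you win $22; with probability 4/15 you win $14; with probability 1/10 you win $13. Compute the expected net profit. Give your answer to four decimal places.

14.6333

E[payout] = 41·7/30 + 23·7/30 + 22·1/6 + 14·4/15 + 13·1/10
 = 287/30 + 161/30 + 11/3 + 56/15 + 13/10
 = 709/30
Net = 709/30 - 9 = 439/30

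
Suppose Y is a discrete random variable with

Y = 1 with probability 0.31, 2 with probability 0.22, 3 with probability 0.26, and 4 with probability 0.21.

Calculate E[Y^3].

22.53

E[Y^3] = Σ y^3·P(Y=y)
 = 1·0.31 + 8·0.22 + 27·0.26 + 64·0.21
 = 0.31 + 1.76 + 7.02 + 13.44
 = 22.53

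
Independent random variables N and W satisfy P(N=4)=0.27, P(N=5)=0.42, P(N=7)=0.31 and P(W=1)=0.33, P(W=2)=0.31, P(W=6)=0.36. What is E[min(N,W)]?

2.7644

E[min(N,W)] = Σ_n Σ_w min(n,w) · P(N=n)P(W=w)
 = 1·0.0891 + 2·0.0837 + 4·0.0972 + 1·0.1386 + 2·0.1302 + 5·0.1512 + 1·0.1023 + 2·0.0961 + 6·0.1116
 = 0.0891 + 0.1674 + 0.3888 + 0.1386 + 0.2604 + 0.756 + 0.1023 + 0.1922 + 0.6696
 = 2.7644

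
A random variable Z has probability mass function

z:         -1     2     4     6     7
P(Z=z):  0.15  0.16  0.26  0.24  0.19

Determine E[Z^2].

E[Z^2] = Σ z^2·P(Z=z)
 = 1·0.15 + 4·0.16 + 16·0.26 + 36·0.24 + 49·0.19
 = 0.15 + 0.64 + 4.16 + 8.64 + 9.31
 = 22.9

22.9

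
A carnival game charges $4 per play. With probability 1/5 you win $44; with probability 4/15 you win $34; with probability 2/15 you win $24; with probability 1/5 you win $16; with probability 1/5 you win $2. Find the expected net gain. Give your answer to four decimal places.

E[payout] = 44·1/5 + 34·4/15 + 24·2/15 + 16·1/5 + 2·1/5
 = 44/5 + 136/15 + 16/5 + 16/5 + 2/5
 = 74/3
Net = 74/3 - 4 = 62/3

20.6667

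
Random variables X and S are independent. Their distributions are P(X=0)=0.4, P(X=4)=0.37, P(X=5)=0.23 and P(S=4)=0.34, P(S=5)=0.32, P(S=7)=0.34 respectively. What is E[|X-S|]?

E[|X-S|] = Σ_x Σ_s |x-s| · P(X=x)P(S=s)
 = 4·0.136 + 5·0.128 + 7·0.136 + 0·0.1258 + 1·0.1184 + 3·0.1258 + 1·0.0782 + 0·0.0736 + 2·0.0782
 = 0.544 + 0.64 + 0.952 + 0 + 0.1184 + 0.3774 + 0.0782 + 0 + 0.1564
 = 2.8664

2.8664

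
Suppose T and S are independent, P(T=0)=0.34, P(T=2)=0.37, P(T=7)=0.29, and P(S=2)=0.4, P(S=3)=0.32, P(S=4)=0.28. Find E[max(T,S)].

E[max(T,S)] = Σ_t Σ_s max(t,s) · P(T=t)P(S=s)
 = 2·0.136 + 3·0.1088 + 4·0.0952 + 2·0.148 + 3·0.1184 + 4·0.1036 + 7·0.116 + 7·0.0928 + 7·0.0812
 = 0.272 + 0.3264 + 0.3808 + 0.296 + 0.3552 + 0.4144 + 0.812 + 0.6496 + 0.5684
 = 4.0748

4.0748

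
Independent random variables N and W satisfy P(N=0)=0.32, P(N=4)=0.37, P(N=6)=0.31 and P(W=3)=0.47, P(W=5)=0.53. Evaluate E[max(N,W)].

E[max(N,W)] = Σ_n Σ_w max(n,w) · P(N=n)P(W=w)
 = 3·0.1504 + 5·0.1696 + 4·0.1739 + 5·0.1961 + 6·0.1457 + 6·0.1643
 = 0.4512 + 0.848 + 0.6956 + 0.9805 + 0.8742 + 0.9858
 = 4.8353

4.8353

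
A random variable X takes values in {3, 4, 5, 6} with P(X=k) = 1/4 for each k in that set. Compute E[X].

4.5

E[X] = Σ x·P(X=x)
 = 3·1/4 + 4·1/4 + 5·1/4 + 6·1/4
 = 3/4 + 1 + 5/4 + 3/2
 = 9/2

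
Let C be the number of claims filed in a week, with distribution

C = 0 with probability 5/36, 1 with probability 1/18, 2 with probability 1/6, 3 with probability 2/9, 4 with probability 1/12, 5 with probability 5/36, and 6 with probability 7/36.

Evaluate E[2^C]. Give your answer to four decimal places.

20.9167

E[2^C] = Σ 2^c·P(C=c)
 = 1·5/36 + 2·1/18 + 4·1/6 + 8·2/9 + 16·1/12 + 32·5/36 + 64·7/36
 = 5/36 + 1/9 + 2/3 + 16/9 + 4/3 + 40/9 + 112/9
 = 251/12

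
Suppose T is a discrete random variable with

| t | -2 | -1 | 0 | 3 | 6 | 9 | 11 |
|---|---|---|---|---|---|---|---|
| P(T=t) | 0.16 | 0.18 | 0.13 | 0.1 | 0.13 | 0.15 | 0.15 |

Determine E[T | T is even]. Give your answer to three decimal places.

1.095

P(T is even) = 0.16 + 0.13 + 0.13 = 0.42.
E[T | T is even] = [(-2)·0.16 + 0·0.13 + 6·0.13] / 0.42
 = 0.46 / 0.42
 = 23/21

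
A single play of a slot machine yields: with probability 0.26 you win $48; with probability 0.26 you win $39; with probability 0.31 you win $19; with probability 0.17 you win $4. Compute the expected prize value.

29.19

E[payout] = 48·0.26 + 39·0.26 + 19·0.31 + 4·0.17
 = 12.48 + 10.14 + 5.89 + 0.68
 = 29.19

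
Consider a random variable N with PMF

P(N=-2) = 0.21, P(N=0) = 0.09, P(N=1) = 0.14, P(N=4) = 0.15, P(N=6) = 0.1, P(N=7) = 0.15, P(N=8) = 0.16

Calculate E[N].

3.25

E[N] = Σ n·P(N=n)
 = (-2)·0.21 + 0·0.09 + 1·0.14 + 4·0.15 + 6·0.1 + 7·0.15 + 8·0.16
 = (-0.42) + 0 + 0.14 + 0.6 + 0.6 + 1.05 + 1.28
 = 3.25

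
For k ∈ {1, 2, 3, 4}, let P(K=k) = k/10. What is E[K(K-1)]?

E[K(K-1)] = Σ k(k-1)·P(K=k)
 = 0·1/10 + 2·1/5 + 6·3/10 + 12·2/5
 = 0 + 2/5 + 9/5 + 24/5
 = 7

7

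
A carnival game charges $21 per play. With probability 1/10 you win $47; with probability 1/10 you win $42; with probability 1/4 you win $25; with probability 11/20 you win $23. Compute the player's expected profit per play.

6.8

E[payout] = 47·1/10 + 42·1/10 + 25·1/4 + 23·11/20
 = 47/10 + 21/5 + 25/4 + 253/20
 = 139/5
Net = 139/5 - 21 = 34/5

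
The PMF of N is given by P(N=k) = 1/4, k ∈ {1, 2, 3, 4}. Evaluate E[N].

E[N] = Σ n·P(N=n)
 = 1·1/4 + 2·1/4 + 3·1/4 + 4·1/4
 = 1/4 + 1/2 + 3/4 + 1
 = 5/2

2.5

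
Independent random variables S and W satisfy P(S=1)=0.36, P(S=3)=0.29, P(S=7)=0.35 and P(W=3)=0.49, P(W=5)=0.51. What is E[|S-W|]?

2.426

E[|S-W|] = Σ_s Σ_w |s-w| · P(S=s)P(W=w)
 = 2·0.1764 + 4·0.1836 + 0·0.1421 + 2·0.1479 + 4·0.1715 + 2·0.1785
 = 0.3528 + 0.7344 + 0 + 0.2958 + 0.686 + 0.357
 = 2.426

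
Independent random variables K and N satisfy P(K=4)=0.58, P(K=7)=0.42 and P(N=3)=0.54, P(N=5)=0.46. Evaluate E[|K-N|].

1.8736

E[|K-N|] = Σ_k Σ_n |k-n| · P(K=k)P(N=n)
 = 1·0.3132 + 1·0.2668 + 4·0.2268 + 2·0.1932
 = 0.3132 + 0.2668 + 0.9072 + 0.3864
 = 1.8736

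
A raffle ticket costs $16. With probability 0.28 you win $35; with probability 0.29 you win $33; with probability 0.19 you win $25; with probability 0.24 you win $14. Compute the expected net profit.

E[payout] = 35·0.28 + 33·0.29 + 25·0.19 + 14·0.24
 = 9.8 + 9.57 + 4.75 + 3.36
 = 27.48
Net = 27.48 - 16 = 11.48

11.48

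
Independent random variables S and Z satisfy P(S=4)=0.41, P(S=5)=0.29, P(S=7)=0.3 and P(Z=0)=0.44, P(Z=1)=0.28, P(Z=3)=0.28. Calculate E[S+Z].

E[S+Z] = Σ_s Σ_z (s+z) · P(S=s)P(Z=z)
 = 4·0.1804 + 5·0.1148 + 7·0.1148 + 5·0.1276 + 6·0.0812 + 8·0.0812 + 7·0.132 + 8·0.084 + 10·0.084
 = 0.7216 + 0.574 + 0.8036 + 0.638 + 0.4872 + 0.6496 + 0.924 + 0.672 + 0.84
 = 6.31

6.31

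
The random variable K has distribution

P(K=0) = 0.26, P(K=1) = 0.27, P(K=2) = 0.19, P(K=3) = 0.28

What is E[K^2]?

3.55

E[K^2] = Σ k^2·P(K=k)
 = 0·0.26 + 1·0.27 + 4·0.19 + 9·0.28
 = 0 + 0.27 + 0.76 + 2.52
 = 3.55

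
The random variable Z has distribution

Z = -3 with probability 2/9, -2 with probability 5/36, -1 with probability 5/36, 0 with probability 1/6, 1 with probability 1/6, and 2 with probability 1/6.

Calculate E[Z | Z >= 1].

P(Z >= 1) = 1/6 + 1/6 = 1/3.
E[Z | Z >= 1] = [1·1/6 + 2·1/6] / (1/3)
 = 1/2 / (1/3)
 = 3/2

1.5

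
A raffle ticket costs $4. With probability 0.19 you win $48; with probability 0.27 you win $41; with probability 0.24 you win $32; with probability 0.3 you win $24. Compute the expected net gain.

E[payout] = 48·0.19 + 41·0.27 + 32·0.24 + 24·0.3
 = 9.12 + 11.07 + 7.68 + 7.2
 = 35.07
Net = 35.07 - 4 = 31.07

31.07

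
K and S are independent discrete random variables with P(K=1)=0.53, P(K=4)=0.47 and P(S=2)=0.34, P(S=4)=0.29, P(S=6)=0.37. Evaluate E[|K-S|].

E[|K-S|] = Σ_k Σ_s |k-s| · P(K=k)P(S=s)
 = 1·0.1802 + 3·0.1537 + 5·0.1961 + 2·0.1598 + 0·0.1363 + 2·0.1739
 = 0.1802 + 0.4611 + 0.9805 + 0.3196 + 0 + 0.3478
 = 2.2892

2.2892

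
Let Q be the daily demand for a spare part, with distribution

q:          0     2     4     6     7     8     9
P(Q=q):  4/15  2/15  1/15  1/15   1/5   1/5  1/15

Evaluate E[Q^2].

32

E[Q^2] = Σ q^2·P(Q=q)
 = 0·4/15 + 4·2/15 + 16·1/15 + 36·1/15 + 49·1/5 + 64·1/5 + 81·1/15
 = 0 + 8/15 + 16/15 + 12/5 + 49/5 + 64/5 + 27/5
 = 32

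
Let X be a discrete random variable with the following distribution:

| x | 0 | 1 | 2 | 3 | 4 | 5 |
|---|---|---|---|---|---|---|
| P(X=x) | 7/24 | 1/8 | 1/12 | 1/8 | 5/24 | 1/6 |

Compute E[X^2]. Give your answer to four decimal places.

9.0833

E[X^2] = Σ x^2·P(X=x)
 = 0·7/24 + 1·1/8 + 4·1/12 + 9·1/8 + 16·5/24 + 25·1/6
 = 0 + 1/8 + 1/3 + 9/8 + 10/3 + 25/6
 = 109/12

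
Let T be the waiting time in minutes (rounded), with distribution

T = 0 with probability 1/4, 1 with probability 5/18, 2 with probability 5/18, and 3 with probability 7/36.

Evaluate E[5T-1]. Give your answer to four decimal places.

E[5T-1] = Σ (5t-1)·P(T=t)
 = (-1)·1/4 + 4·5/18 + 9·5/18 + 14·7/36
 = (-1/4) + 10/9 + 5/2 + 49/18
 = 73/12

6.0833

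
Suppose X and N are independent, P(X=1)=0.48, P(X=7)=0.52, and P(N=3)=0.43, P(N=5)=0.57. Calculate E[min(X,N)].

2.6328

E[min(X,N)] = Σ_x Σ_n min(x,n) · P(X=x)P(N=n)
 = 1·0.2064 + 1·0.2736 + 3·0.2236 + 5·0.2964
 = 0.2064 + 0.2736 + 0.6708 + 1.482
 = 2.6328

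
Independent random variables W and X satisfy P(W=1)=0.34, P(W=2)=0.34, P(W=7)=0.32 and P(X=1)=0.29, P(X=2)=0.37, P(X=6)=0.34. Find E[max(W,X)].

E[max(W,X)] = Σ_w Σ_x max(w,x) · P(W=w)P(X=x)
 = 1·0.0986 + 2·0.1258 + 6·0.1156 + 2·0.0986 + 2·0.1258 + 6·0.1156 + 7·0.0928 + 7·0.1184 + 7·0.1088
 = 0.0986 + 0.2516 + 0.6936 + 0.1972 + 0.2516 + 0.6936 + 0.6496 + 0.8288 + 0.7616
 = 4.4262

4.4262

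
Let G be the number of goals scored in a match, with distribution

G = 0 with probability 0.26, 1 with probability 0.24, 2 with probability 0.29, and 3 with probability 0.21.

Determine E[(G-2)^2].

E[(G-2)^2] = Σ (g-2)^2·P(G=g)
 = 4·0.26 + 1·0.24 + 0·0.29 + 1·0.21
 = 1.04 + 0.24 + 0 + 0.21
 = 1.49

1.49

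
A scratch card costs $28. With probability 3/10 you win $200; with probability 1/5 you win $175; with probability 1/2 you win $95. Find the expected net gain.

E[payout] = 200·3/10 + 175·1/5 + 95·1/2
 = 60 + 35 + 95/2
 = 285/2
Net = 285/2 - 28 = 229/2

114.5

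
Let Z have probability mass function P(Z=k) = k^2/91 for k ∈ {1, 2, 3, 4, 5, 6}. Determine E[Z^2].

E[Z^2] = Σ z^2·P(Z=z)
 = 1·1/91 + 4·4/91 + 9·9/91 + 16·16/91 + 25·25/91 + 36·36/91
 = 1/91 + 16/91 + 81/91 + 256/91 + 625/91 + 1296/91
 = 25

25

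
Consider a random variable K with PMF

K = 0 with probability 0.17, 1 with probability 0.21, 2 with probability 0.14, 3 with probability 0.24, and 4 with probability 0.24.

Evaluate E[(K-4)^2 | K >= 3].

0.5

P(K >= 3) = 0.24 + 0.24 = 0.48.
E[(K-4)^2 | K >= 3] = [1·0.24 + 0·0.24] / 0.48
 = 0.24 / 0.48
 = 1/2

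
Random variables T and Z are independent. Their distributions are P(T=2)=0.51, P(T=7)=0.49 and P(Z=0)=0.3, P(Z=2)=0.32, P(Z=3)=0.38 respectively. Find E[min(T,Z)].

1.5862

E[min(T,Z)] = Σ_t Σ_z min(t,z) · P(T=t)P(Z=z)
 = 0·0.153 + 2·0.1632 + 2·0.1938 + 0·0.147 + 2·0.1568 + 3·0.1862
 = 0 + 0.3264 + 0.3876 + 0 + 0.3136 + 0.5586
 = 1.5862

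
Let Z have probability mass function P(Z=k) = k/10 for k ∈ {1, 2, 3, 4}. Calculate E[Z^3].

35.4

E[Z^3] = Σ z^3·P(Z=z)
 = 1·1/10 + 8·1/5 + 27·3/10 + 64·2/5
 = 1/10 + 8/5 + 81/10 + 128/5
 = 177/5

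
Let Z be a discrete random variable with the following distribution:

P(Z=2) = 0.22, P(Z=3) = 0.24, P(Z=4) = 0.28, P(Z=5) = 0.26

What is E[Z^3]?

E[Z^3] = Σ z^3·P(Z=z)
 = 8·0.22 + 27·0.24 + 64·0.28 + 125·0.26
 = 1.76 + 6.48 + 17.92 + 32.5
 = 58.66

58.66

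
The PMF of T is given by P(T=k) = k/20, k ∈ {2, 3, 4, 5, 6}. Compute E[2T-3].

6

E[2T-3] = Σ (2t-3)·P(T=t)
 = 1·1/10 + 3·3/20 + 5·1/5 + 7·1/4 + 9·3/10
 = 1/10 + 9/20 + 1 + 7/4 + 27/10
 = 6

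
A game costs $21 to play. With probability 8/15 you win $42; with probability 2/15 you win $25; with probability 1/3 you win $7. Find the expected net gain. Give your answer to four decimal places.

E[payout] = 42·8/15 + 25·2/15 + 7·1/3
 = 112/5 + 10/3 + 7/3
 = 421/15
Net = 421/15 - 21 = 106/15

7.0667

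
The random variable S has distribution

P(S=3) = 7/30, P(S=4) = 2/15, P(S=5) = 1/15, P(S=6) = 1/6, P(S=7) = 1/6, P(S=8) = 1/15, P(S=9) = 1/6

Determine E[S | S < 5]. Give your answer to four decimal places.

3.3636

P(S < 5) = 7/30 + 2/15 = 11/30.
E[S | S < 5] = [3·7/30 + 4·2/15] / (11/30)
 = 37/30 / (11/30)
 = 37/11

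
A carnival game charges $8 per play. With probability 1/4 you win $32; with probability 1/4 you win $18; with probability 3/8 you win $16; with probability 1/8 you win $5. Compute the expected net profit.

E[payout] = 32·1/4 + 18·1/4 + 16·3/8 + 5·1/8
 = 8 + 9/2 + 6 + 5/8
 = 153/8
Net = 153/8 - 8 = 89/8

11.125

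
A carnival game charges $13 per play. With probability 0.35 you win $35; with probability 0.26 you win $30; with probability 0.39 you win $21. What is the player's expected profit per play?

E[payout] = 35·0.35 + 30·0.26 + 21·0.39
 = 12.25 + 7.8 + 8.19
 = 28.24
Net = 28.24 - 13 = 15.24

15.24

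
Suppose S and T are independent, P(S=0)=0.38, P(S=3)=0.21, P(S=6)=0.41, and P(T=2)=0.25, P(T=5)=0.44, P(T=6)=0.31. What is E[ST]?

E[ST] = Σ_s Σ_t st · P(S=s)P(T=t)
 = 0·0.095 + 0·0.1672 + 0·0.1178 + 6·0.0525 + 15·0.0924 + 18·0.0651 + 12·0.1025 + 30·0.1804 + 36·0.1271
 = 0 + 0 + 0 + 0.315 + 1.386 + 1.1718 + 1.23 + 5.412 + 4.5756
 = 14.0904

14.0904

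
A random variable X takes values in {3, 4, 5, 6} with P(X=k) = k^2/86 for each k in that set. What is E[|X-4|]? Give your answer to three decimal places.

1.233

E[|X-4|] = Σ |x-4|·P(X=x)
 = 1·9/86 + 0·8/43 + 1·25/86 + 2·18/43
 = 9/86 + 0 + 25/86 + 36/43
 = 53/43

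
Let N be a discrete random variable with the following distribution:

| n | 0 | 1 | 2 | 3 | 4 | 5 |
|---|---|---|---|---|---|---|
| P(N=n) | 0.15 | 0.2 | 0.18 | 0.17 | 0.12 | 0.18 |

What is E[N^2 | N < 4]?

3.5

P(N < 4) = 0.15 + 0.2 + 0.18 + 0.17 = 0.7.
E[N^2 | N < 4] = [0·0.15 + 1·0.2 + 4·0.18 + 9·0.17] / 0.7
 = 2.45 / 0.7
 = 7/2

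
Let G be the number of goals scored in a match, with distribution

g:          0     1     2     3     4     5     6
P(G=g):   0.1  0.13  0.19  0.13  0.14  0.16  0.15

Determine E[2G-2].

4.32

E[2G-2] = Σ (2g-2)·P(G=g)
 = (-2)·0.1 + 0·0.13 + 2·0.19 + 4·0.13 + 6·0.14 + 8·0.16 + 10·0.15
 = (-0.2) + 0 + 0.38 + 0.52 + 0.84 + 1.28 + 1.5
 = 4.32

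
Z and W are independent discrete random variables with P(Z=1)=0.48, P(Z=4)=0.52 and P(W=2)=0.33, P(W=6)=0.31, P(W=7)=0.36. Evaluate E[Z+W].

E[Z+W] = Σ_z Σ_w (z+w) · P(Z=z)P(W=w)
 = 3·0.1584 + 7·0.1488 + 8·0.1728 + 6·0.1716 + 10·0.1612 + 11·0.1872
 = 0.4752 + 1.0416 + 1.3824 + 1.0296 + 1.612 + 2.0592
 = 7.6

7.6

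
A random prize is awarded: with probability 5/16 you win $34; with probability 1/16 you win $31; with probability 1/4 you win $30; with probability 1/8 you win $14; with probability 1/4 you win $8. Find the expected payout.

23.8125

E[payout] = 34·5/16 + 31·1/16 + 30·1/4 + 14·1/8 + 8·1/4
 = 85/8 + 31/16 + 15/2 + 7/4 + 2
 = 381/16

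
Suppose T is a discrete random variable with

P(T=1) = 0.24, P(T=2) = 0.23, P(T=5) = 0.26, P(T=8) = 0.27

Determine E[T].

E[T] = Σ t·P(T=t)
 = 1·0.24 + 2·0.23 + 5·0.26 + 8·0.27
 = 0.24 + 0.46 + 1.3 + 2.16
 = 4.16

4.16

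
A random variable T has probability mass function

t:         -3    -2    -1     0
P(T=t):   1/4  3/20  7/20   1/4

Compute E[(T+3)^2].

E[(T+3)^2] = Σ (t+3)^2·P(T=t)
 = 0·1/4 + 1·3/20 + 4·7/20 + 9·1/4
 = 0 + 3/20 + 7/5 + 9/4
 = 19/5

3.8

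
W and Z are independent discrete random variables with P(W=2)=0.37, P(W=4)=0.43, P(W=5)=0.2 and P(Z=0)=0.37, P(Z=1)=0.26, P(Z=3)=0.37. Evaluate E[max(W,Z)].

E[max(W,Z)] = Σ_w Σ_z max(w,z) · P(W=w)P(Z=z)
 = 2·0.1369 + 2·0.0962 + 3·0.1369 + 4·0.1591 + 4·0.1118 + 4·0.1591 + 5·0.074 + 5·0.052 + 5·0.074
 = 0.2738 + 0.1924 + 0.4107 + 0.6364 + 0.4472 + 0.6364 + 0.37 + 0.26 + 0.37
 = 3.5969

3.5969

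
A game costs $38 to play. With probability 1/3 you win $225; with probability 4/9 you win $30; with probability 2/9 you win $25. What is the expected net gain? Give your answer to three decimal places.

55.889

E[payout] = 225·1/3 + 30·4/9 + 25·2/9
 = 75 + 40/3 + 50/9
 = 845/9
Net = 845/9 - 38 = 503/9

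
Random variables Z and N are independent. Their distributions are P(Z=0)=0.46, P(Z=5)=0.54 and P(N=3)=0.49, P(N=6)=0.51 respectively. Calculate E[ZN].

12.231

E[ZN] = Σ_z Σ_n zn · P(Z=z)P(N=n)
 = 0·0.2254 + 0·0.2346 + 15·0.2646 + 30·0.2754
 = 0 + 0 + 3.969 + 8.262
 = 12.231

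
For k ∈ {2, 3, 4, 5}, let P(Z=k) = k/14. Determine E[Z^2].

E[Z^2] = Σ z^2·P(Z=z)
 = 4·1/7 + 9·3/14 + 16·2/7 + 25·5/14
 = 4/7 + 27/14 + 32/7 + 125/14
 = 16

16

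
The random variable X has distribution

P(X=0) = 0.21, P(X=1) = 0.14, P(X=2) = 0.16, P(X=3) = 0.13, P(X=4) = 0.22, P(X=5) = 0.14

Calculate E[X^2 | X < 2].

P(X < 2) = 0.21 + 0.14 = 0.35.
E[X^2 | X < 2] = [0·0.21 + 1·0.14] / 0.35
 = 0.14 / 0.35
 = 2/5

0.4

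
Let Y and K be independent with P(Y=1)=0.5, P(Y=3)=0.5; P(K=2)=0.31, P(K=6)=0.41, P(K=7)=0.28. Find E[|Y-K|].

3.35

E[|Y-K|] = Σ_y Σ_k |y-k| · P(Y=y)P(K=k)
 = 1·0.155 + 5·0.205 + 6·0.14 + 1·0.155 + 3·0.205 + 4·0.14
 = 0.155 + 1.025 + 0.84 + 0.155 + 0.615 + 0.56
 = 3.35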